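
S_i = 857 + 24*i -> [857, 881, 905, 929, 953]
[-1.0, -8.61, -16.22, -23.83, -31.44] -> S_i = -1.00 + -7.61*i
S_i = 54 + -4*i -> [54, 50, 46, 42, 38]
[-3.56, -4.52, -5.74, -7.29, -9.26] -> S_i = -3.56*1.27^i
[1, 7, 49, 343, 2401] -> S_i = 1*7^i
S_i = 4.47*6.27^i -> [4.47, 28.03, 175.73, 1101.82, 6908.4]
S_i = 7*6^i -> [7, 42, 252, 1512, 9072]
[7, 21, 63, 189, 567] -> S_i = 7*3^i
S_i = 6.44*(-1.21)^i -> [6.44, -7.79, 9.43, -11.41, 13.8]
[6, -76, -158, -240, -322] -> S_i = 6 + -82*i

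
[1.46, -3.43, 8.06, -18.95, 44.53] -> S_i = 1.46*(-2.35)^i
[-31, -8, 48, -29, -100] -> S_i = Random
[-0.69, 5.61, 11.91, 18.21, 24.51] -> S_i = -0.69 + 6.30*i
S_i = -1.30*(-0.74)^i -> [-1.3, 0.96, -0.71, 0.53, -0.39]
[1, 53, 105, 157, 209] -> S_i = 1 + 52*i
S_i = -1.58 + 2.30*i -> [-1.58, 0.72, 3.02, 5.32, 7.62]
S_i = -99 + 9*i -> [-99, -90, -81, -72, -63]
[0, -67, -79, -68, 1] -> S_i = Random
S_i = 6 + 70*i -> [6, 76, 146, 216, 286]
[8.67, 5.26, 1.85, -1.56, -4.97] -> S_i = 8.67 + -3.41*i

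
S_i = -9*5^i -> [-9, -45, -225, -1125, -5625]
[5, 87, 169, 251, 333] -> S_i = 5 + 82*i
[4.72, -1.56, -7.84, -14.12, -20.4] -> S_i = 4.72 + -6.28*i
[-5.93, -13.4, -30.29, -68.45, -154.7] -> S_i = -5.93*2.26^i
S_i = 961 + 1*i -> [961, 962, 963, 964, 965]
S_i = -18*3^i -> [-18, -54, -162, -486, -1458]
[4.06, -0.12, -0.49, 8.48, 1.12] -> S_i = Random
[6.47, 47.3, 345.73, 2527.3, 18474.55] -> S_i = 6.47*7.31^i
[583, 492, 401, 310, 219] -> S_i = 583 + -91*i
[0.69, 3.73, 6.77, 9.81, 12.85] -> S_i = 0.69 + 3.04*i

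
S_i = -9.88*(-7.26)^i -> [-9.88, 71.73, -520.75, 3780.65, -27447.54]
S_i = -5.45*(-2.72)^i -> [-5.45, 14.82, -40.32, 109.67, -298.31]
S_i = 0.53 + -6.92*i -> [0.53, -6.39, -13.31, -20.23, -27.15]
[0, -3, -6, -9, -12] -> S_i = 0 + -3*i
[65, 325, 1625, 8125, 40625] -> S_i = 65*5^i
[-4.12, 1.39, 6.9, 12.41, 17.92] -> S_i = -4.12 + 5.51*i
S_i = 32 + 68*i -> [32, 100, 168, 236, 304]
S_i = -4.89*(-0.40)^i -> [-4.89, 1.96, -0.78, 0.31, -0.13]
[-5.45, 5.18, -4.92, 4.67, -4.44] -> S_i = -5.45*(-0.95)^i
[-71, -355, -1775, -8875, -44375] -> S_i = -71*5^i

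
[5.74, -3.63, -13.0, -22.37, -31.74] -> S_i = 5.74 + -9.37*i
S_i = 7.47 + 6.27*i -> [7.47, 13.74, 20.01, 26.28, 32.55]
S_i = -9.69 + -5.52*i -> [-9.69, -15.21, -20.73, -26.25, -31.77]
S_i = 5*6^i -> [5, 30, 180, 1080, 6480]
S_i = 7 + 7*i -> [7, 14, 21, 28, 35]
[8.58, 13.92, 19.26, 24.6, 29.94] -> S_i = 8.58 + 5.34*i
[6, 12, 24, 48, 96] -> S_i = 6*2^i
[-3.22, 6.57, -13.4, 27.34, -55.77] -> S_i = -3.22*(-2.04)^i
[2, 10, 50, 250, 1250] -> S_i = 2*5^i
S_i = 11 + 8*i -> [11, 19, 27, 35, 43]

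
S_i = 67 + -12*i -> [67, 55, 43, 31, 19]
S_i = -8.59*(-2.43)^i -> [-8.59, 20.87, -50.72, 123.26, -299.51]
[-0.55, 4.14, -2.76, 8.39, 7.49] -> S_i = Random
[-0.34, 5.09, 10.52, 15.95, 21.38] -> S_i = -0.34 + 5.43*i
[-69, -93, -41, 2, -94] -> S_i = Random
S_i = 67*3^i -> [67, 201, 603, 1809, 5427]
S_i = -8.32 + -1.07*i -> [-8.32, -9.39, -10.46, -11.53, -12.6]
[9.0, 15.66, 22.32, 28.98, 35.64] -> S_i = 9.00 + 6.66*i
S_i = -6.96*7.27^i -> [-6.96, -50.6, -367.86, -2674.31, -19442.27]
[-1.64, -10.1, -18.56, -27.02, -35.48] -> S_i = -1.64 + -8.46*i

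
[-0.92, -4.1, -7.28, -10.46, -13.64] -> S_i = -0.92 + -3.18*i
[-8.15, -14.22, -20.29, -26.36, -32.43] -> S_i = -8.15 + -6.07*i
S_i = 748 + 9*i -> [748, 757, 766, 775, 784]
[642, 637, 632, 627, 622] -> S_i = 642 + -5*i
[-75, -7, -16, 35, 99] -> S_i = Random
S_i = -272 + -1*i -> [-272, -273, -274, -275, -276]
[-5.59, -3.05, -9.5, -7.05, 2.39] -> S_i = Random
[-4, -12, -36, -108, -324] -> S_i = -4*3^i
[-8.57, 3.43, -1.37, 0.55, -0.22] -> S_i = -8.57*(-0.40)^i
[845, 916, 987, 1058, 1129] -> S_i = 845 + 71*i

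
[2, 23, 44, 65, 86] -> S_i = 2 + 21*i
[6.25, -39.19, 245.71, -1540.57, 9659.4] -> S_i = 6.25*(-6.27)^i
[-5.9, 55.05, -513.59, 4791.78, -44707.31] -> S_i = -5.90*(-9.33)^i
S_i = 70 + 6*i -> [70, 76, 82, 88, 94]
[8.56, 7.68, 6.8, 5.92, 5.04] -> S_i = 8.56 + -0.88*i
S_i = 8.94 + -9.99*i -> [8.94, -1.05, -11.04, -21.03, -31.02]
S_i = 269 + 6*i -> [269, 275, 281, 287, 293]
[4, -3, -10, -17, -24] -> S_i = 4 + -7*i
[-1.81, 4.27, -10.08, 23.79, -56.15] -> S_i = -1.81*(-2.36)^i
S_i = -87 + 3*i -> [-87, -84, -81, -78, -75]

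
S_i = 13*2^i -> [13, 26, 52, 104, 208]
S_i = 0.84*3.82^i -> [0.84, 3.21, 12.26, 46.82, 178.87]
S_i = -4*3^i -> [-4, -12, -36, -108, -324]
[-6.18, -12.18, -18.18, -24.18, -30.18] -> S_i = -6.18 + -6.00*i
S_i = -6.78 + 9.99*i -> [-6.78, 3.21, 13.2, 23.19, 33.18]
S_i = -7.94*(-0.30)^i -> [-7.94, 2.38, -0.71, 0.21, -0.06]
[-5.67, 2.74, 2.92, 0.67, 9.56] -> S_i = Random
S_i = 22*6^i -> [22, 132, 792, 4752, 28512]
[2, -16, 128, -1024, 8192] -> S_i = 2*-8^i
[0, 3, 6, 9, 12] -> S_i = 0 + 3*i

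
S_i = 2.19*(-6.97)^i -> [2.19, -15.26, 106.39, -741.55, 5168.63]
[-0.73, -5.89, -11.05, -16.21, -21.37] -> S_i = -0.73 + -5.16*i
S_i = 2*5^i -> [2, 10, 50, 250, 1250]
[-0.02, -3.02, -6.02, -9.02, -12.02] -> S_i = -0.02 + -3.00*i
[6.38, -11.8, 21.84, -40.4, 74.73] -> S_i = 6.38*(-1.85)^i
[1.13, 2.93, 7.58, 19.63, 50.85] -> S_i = 1.13*2.59^i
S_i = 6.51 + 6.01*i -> [6.51, 12.52, 18.53, 24.54, 30.55]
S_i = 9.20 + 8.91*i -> [9.2, 18.11, 27.02, 35.93, 44.84]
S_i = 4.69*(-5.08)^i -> [4.69, -23.83, 121.03, -614.84, 3123.4]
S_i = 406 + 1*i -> [406, 407, 408, 409, 410]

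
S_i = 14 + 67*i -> [14, 81, 148, 215, 282]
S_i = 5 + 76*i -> [5, 81, 157, 233, 309]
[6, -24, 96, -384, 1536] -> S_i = 6*-4^i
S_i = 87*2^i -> [87, 174, 348, 696, 1392]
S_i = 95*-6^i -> [95, -570, 3420, -20520, 123120]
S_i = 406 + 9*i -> [406, 415, 424, 433, 442]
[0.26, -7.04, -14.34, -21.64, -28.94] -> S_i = 0.26 + -7.30*i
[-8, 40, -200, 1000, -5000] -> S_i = -8*-5^i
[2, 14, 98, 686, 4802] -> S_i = 2*7^i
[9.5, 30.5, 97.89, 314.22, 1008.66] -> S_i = 9.50*3.21^i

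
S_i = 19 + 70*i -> [19, 89, 159, 229, 299]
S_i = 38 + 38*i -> [38, 76, 114, 152, 190]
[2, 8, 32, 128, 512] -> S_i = 2*4^i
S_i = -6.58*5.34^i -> [-6.58, -35.14, -187.63, -1001.96, -5350.46]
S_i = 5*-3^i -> [5, -15, 45, -135, 405]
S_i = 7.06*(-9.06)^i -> [7.06, -63.96, 579.51, -5250.36, 47568.28]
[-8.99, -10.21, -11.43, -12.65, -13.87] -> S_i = -8.99 + -1.22*i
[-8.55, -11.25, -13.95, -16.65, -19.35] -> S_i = -8.55 + -2.70*i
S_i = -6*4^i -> [-6, -24, -96, -384, -1536]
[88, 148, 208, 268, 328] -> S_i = 88 + 60*i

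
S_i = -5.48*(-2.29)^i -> [-5.48, 12.55, -28.74, 65.81, -150.7]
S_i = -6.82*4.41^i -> [-6.82, -30.08, -132.64, -584.92, -2579.52]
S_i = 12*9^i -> [12, 108, 972, 8748, 78732]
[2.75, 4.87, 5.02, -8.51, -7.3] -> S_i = Random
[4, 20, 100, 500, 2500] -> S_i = 4*5^i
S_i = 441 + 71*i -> [441, 512, 583, 654, 725]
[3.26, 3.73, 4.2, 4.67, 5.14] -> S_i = 3.26 + 0.47*i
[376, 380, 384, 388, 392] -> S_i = 376 + 4*i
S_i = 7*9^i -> [7, 63, 567, 5103, 45927]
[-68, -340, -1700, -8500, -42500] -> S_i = -68*5^i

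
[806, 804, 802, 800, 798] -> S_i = 806 + -2*i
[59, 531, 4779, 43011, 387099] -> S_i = 59*9^i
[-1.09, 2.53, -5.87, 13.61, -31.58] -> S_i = -1.09*(-2.32)^i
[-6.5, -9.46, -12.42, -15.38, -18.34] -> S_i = -6.50 + -2.96*i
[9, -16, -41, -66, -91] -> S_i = 9 + -25*i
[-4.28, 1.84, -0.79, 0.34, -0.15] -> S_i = -4.28*(-0.43)^i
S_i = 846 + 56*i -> [846, 902, 958, 1014, 1070]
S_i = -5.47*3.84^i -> [-5.47, -21.0, -80.66, -309.73, -1189.36]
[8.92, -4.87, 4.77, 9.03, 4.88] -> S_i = Random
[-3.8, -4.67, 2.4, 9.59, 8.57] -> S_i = Random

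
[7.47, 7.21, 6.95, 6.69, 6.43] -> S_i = 7.47 + -0.26*i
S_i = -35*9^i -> [-35, -315, -2835, -25515, -229635]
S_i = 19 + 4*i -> [19, 23, 27, 31, 35]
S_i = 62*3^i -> [62, 186, 558, 1674, 5022]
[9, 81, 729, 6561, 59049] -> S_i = 9*9^i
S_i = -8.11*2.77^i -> [-8.11, -22.46, -62.23, -172.37, -477.46]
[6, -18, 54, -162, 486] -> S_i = 6*-3^i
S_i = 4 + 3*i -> [4, 7, 10, 13, 16]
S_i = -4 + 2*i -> [-4, -2, 0, 2, 4]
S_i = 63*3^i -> [63, 189, 567, 1701, 5103]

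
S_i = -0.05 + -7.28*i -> [-0.05, -7.33, -14.61, -21.89, -29.17]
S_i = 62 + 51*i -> [62, 113, 164, 215, 266]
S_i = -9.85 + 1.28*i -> [-9.85, -8.57, -7.29, -6.01, -4.73]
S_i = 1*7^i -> [1, 7, 49, 343, 2401]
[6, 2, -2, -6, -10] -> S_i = 6 + -4*i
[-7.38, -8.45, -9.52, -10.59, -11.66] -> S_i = -7.38 + -1.07*i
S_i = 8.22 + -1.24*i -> [8.22, 6.98, 5.74, 4.5, 3.26]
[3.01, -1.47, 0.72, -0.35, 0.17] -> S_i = 3.01*(-0.49)^i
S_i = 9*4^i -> [9, 36, 144, 576, 2304]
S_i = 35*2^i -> [35, 70, 140, 280, 560]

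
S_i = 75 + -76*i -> [75, -1, -77, -153, -229]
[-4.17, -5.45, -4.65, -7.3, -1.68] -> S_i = Random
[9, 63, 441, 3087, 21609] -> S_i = 9*7^i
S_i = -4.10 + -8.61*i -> [-4.1, -12.71, -21.32, -29.93, -38.54]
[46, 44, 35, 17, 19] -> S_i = Random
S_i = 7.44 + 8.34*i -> [7.44, 15.78, 24.12, 32.46, 40.8]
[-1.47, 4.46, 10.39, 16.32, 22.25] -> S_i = -1.47 + 5.93*i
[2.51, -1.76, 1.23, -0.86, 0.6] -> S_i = 2.51*(-0.70)^i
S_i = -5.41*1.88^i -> [-5.41, -10.17, -19.12, -35.95, -67.58]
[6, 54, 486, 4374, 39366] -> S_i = 6*9^i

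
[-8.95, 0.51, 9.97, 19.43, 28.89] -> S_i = -8.95 + 9.46*i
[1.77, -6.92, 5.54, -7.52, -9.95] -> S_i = Random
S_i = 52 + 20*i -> [52, 72, 92, 112, 132]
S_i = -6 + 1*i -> [-6, -5, -4, -3, -2]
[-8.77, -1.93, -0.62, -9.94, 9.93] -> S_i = Random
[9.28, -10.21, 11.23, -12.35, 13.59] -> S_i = 9.28*(-1.10)^i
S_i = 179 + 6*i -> [179, 185, 191, 197, 203]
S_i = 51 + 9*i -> [51, 60, 69, 78, 87]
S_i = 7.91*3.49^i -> [7.91, 27.61, 96.34, 336.24, 1173.49]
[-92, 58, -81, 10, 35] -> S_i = Random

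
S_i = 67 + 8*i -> [67, 75, 83, 91, 99]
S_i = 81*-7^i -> [81, -567, 3969, -27783, 194481]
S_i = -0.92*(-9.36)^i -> [-0.92, 8.61, -80.6, 754.42, -7061.41]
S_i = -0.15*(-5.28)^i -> [-0.15, 0.79, -4.18, 22.08, -116.58]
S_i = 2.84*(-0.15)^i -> [2.84, -0.43, 0.06, -0.01, 0.0]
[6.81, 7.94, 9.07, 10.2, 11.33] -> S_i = 6.81 + 1.13*i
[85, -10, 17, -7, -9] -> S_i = Random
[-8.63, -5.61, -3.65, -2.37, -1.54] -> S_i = -8.63*0.65^i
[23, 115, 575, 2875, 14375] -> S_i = 23*5^i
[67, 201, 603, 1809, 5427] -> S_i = 67*3^i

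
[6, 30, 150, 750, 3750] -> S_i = 6*5^i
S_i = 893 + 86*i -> [893, 979, 1065, 1151, 1237]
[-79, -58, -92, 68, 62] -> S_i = Random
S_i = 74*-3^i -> [74, -222, 666, -1998, 5994]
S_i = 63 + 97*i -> [63, 160, 257, 354, 451]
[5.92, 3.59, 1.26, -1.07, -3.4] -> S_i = 5.92 + -2.33*i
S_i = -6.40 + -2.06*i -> [-6.4, -8.46, -10.52, -12.58, -14.64]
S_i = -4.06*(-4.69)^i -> [-4.06, 19.04, -89.3, 418.84, -1964.34]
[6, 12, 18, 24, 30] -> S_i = 6 + 6*i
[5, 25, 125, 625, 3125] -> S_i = 5*5^i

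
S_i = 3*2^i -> [3, 6, 12, 24, 48]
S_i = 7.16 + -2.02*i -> [7.16, 5.14, 3.12, 1.1, -0.92]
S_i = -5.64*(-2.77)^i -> [-5.64, 15.62, -43.28, 119.87, -332.05]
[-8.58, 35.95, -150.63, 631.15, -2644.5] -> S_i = -8.58*(-4.19)^i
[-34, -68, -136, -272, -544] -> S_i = -34*2^i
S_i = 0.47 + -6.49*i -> [0.47, -6.02, -12.51, -19.0, -25.49]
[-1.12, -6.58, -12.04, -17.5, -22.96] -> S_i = -1.12 + -5.46*i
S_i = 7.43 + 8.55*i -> [7.43, 15.98, 24.53, 33.08, 41.63]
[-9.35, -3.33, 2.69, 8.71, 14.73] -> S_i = -9.35 + 6.02*i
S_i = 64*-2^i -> [64, -128, 256, -512, 1024]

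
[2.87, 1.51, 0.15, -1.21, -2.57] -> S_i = 2.87 + -1.36*i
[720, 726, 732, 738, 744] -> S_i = 720 + 6*i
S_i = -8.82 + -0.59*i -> [-8.82, -9.41, -10.0, -10.59, -11.18]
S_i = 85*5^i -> [85, 425, 2125, 10625, 53125]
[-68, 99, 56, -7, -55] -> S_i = Random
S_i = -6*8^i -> [-6, -48, -384, -3072, -24576]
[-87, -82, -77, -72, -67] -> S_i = -87 + 5*i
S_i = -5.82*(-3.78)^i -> [-5.82, 22.0, -83.16, 314.34, -1188.2]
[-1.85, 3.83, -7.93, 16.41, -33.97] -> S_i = -1.85*(-2.07)^i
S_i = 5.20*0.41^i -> [5.2, 2.13, 0.87, 0.36, 0.15]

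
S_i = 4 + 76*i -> [4, 80, 156, 232, 308]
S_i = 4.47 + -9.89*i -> [4.47, -5.42, -15.31, -25.2, -35.09]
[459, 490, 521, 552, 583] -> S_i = 459 + 31*i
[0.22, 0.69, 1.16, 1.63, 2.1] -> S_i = 0.22 + 0.47*i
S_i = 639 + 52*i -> [639, 691, 743, 795, 847]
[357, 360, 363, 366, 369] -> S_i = 357 + 3*i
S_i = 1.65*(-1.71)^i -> [1.65, -2.82, 4.82, -8.25, 14.11]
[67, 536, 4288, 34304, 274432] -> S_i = 67*8^i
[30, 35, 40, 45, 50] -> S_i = 30 + 5*i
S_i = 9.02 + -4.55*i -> [9.02, 4.47, -0.08, -4.63, -9.18]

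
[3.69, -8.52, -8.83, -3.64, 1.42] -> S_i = Random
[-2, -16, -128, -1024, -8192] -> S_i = -2*8^i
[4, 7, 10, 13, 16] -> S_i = 4 + 3*i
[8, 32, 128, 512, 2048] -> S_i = 8*4^i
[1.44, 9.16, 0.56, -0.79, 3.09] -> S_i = Random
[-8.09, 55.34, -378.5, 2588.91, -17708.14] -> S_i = -8.09*(-6.84)^i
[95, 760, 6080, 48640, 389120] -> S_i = 95*8^i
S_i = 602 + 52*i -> [602, 654, 706, 758, 810]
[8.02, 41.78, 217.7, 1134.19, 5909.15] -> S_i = 8.02*5.21^i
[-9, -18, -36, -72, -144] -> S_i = -9*2^i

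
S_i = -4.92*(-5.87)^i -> [-4.92, 28.88, -169.53, 995.13, -5841.41]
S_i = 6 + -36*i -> [6, -30, -66, -102, -138]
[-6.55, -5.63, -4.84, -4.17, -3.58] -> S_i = -6.55*0.86^i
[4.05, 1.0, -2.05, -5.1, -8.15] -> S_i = 4.05 + -3.05*i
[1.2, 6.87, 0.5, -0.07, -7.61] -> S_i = Random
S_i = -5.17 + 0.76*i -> [-5.17, -4.41, -3.65, -2.89, -2.13]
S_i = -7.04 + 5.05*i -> [-7.04, -1.99, 3.06, 8.11, 13.16]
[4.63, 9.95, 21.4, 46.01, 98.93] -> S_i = 4.63*2.15^i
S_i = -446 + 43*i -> [-446, -403, -360, -317, -274]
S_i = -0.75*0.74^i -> [-0.75, -0.55, -0.41, -0.3, -0.22]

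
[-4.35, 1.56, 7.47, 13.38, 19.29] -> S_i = -4.35 + 5.91*i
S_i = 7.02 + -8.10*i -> [7.02, -1.08, -9.18, -17.28, -25.38]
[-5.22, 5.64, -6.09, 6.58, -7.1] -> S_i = -5.22*(-1.08)^i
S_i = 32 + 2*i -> [32, 34, 36, 38, 40]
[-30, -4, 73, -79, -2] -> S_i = Random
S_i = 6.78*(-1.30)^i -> [6.78, -8.81, 11.46, -14.9, 19.36]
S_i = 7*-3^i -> [7, -21, 63, -189, 567]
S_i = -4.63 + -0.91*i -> [-4.63, -5.54, -6.45, -7.36, -8.27]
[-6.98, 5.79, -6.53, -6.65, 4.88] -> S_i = Random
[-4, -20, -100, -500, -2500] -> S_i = -4*5^i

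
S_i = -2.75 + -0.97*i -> [-2.75, -3.72, -4.69, -5.66, -6.63]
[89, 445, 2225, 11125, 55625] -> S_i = 89*5^i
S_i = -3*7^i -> [-3, -21, -147, -1029, -7203]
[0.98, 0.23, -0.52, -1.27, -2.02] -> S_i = 0.98 + -0.75*i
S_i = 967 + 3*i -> [967, 970, 973, 976, 979]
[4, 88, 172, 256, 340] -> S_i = 4 + 84*i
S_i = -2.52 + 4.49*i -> [-2.52, 1.97, 6.46, 10.95, 15.44]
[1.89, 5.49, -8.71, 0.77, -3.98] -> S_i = Random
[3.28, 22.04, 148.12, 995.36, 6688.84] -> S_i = 3.28*6.72^i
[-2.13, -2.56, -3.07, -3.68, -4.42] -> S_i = -2.13*1.20^i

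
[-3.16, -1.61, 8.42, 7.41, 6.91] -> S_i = Random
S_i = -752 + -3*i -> [-752, -755, -758, -761, -764]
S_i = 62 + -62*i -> [62, 0, -62, -124, -186]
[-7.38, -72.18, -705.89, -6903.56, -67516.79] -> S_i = -7.38*9.78^i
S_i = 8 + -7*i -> [8, 1, -6, -13, -20]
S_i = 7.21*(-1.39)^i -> [7.21, -10.02, 13.93, -19.36, 26.92]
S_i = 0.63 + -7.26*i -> [0.63, -6.63, -13.89, -21.15, -28.41]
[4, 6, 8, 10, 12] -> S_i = 4 + 2*i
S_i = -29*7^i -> [-29, -203, -1421, -9947, -69629]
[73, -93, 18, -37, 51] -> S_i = Random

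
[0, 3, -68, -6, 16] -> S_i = Random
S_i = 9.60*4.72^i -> [9.6, 45.31, 213.87, 1009.48, 4764.74]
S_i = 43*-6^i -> [43, -258, 1548, -9288, 55728]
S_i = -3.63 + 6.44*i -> [-3.63, 2.81, 9.25, 15.69, 22.13]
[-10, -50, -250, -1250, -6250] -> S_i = -10*5^i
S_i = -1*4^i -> [-1, -4, -16, -64, -256]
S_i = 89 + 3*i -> [89, 92, 95, 98, 101]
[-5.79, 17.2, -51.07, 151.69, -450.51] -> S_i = -5.79*(-2.97)^i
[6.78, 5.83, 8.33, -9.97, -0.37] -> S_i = Random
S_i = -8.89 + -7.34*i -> [-8.89, -16.23, -23.57, -30.91, -38.25]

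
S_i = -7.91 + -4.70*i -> [-7.91, -12.61, -17.31, -22.01, -26.71]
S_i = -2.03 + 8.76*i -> [-2.03, 6.73, 15.49, 24.25, 33.01]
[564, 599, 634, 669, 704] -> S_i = 564 + 35*i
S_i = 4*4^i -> [4, 16, 64, 256, 1024]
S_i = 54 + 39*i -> [54, 93, 132, 171, 210]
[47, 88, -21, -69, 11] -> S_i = Random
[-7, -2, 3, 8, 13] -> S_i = -7 + 5*i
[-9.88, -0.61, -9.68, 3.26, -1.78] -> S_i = Random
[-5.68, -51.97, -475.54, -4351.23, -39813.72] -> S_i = -5.68*9.15^i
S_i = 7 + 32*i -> [7, 39, 71, 103, 135]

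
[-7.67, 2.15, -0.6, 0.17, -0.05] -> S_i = -7.67*(-0.28)^i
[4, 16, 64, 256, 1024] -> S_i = 4*4^i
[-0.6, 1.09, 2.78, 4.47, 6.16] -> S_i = -0.60 + 1.69*i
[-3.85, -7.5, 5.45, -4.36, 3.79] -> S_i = Random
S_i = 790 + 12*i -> [790, 802, 814, 826, 838]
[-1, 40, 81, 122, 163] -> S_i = -1 + 41*i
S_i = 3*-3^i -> [3, -9, 27, -81, 243]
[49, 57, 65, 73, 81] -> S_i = 49 + 8*i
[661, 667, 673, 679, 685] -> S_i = 661 + 6*i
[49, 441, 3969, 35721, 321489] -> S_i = 49*9^i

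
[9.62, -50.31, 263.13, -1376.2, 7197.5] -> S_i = 9.62*(-5.23)^i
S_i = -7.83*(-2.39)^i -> [-7.83, 18.71, -44.73, 106.89, -255.48]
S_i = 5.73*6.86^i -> [5.73, 39.31, 269.65, 1849.81, 12689.69]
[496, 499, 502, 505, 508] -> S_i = 496 + 3*i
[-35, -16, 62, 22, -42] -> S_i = Random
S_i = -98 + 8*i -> [-98, -90, -82, -74, -66]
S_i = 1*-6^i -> [1, -6, 36, -216, 1296]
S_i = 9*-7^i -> [9, -63, 441, -3087, 21609]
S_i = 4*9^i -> [4, 36, 324, 2916, 26244]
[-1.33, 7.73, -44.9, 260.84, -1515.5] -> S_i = -1.33*(-5.81)^i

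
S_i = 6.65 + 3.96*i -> [6.65, 10.61, 14.57, 18.53, 22.49]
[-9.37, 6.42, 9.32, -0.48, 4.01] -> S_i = Random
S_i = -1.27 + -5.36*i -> [-1.27, -6.63, -11.99, -17.35, -22.71]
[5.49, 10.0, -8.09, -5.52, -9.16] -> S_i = Random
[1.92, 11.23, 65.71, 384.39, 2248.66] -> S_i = 1.92*5.85^i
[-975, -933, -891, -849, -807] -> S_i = -975 + 42*i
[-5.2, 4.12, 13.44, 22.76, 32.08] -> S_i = -5.20 + 9.32*i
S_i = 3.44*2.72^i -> [3.44, 9.36, 25.45, 69.23, 188.29]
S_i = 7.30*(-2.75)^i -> [7.3, -20.08, 55.21, -151.82, 417.5]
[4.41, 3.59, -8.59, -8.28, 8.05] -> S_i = Random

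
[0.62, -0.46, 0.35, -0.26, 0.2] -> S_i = 0.62*(-0.75)^i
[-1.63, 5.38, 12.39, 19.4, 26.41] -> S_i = -1.63 + 7.01*i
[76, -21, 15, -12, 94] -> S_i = Random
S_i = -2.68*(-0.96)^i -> [-2.68, 2.57, -2.47, 2.37, -2.28]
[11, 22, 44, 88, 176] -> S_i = 11*2^i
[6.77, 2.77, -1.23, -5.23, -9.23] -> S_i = 6.77 + -4.00*i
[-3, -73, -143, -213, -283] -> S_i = -3 + -70*i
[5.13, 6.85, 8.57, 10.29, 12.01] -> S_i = 5.13 + 1.72*i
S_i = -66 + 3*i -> [-66, -63, -60, -57, -54]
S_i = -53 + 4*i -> [-53, -49, -45, -41, -37]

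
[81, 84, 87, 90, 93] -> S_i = 81 + 3*i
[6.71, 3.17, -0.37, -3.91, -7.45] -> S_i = 6.71 + -3.54*i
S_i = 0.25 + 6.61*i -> [0.25, 6.86, 13.47, 20.08, 26.69]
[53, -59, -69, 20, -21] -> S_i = Random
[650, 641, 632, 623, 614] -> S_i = 650 + -9*i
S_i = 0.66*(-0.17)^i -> [0.66, -0.11, 0.02, -0.0, 0.0]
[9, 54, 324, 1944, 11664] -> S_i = 9*6^i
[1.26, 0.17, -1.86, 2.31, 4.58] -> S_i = Random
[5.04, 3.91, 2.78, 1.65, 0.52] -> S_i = 5.04 + -1.13*i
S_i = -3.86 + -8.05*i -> [-3.86, -11.91, -19.96, -28.01, -36.06]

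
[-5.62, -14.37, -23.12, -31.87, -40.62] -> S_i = -5.62 + -8.75*i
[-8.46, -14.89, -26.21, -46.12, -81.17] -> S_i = -8.46*1.76^i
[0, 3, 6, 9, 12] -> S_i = 0 + 3*i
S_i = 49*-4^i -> [49, -196, 784, -3136, 12544]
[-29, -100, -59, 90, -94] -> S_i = Random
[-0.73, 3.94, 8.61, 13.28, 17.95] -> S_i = -0.73 + 4.67*i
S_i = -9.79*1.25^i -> [-9.79, -12.24, -15.3, -19.12, -23.9]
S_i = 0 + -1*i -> [0, -1, -2, -3, -4]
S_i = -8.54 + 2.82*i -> [-8.54, -5.72, -2.9, -0.08, 2.74]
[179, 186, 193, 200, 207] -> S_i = 179 + 7*i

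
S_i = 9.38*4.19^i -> [9.38, 39.3, 164.68, 689.99, 2891.07]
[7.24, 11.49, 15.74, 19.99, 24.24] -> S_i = 7.24 + 4.25*i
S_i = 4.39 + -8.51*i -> [4.39, -4.12, -12.63, -21.14, -29.65]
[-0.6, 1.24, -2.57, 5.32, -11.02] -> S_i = -0.60*(-2.07)^i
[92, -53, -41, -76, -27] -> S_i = Random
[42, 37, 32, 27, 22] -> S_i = 42 + -5*i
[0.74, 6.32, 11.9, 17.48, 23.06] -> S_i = 0.74 + 5.58*i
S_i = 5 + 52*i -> [5, 57, 109, 161, 213]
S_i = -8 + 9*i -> [-8, 1, 10, 19, 28]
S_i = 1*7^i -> [1, 7, 49, 343, 2401]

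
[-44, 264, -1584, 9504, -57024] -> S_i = -44*-6^i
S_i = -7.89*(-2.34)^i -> [-7.89, 18.46, -43.2, 101.09, -236.56]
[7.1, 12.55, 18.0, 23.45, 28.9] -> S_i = 7.10 + 5.45*i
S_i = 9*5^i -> [9, 45, 225, 1125, 5625]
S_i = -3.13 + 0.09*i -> [-3.13, -3.04, -2.95, -2.86, -2.77]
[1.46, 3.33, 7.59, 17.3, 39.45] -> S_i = 1.46*2.28^i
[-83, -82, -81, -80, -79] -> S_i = -83 + 1*i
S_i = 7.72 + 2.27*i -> [7.72, 9.99, 12.26, 14.53, 16.8]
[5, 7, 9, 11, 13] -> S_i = 5 + 2*i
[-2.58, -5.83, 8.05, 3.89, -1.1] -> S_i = Random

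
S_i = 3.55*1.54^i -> [3.55, 5.47, 8.42, 12.97, 19.97]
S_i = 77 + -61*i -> [77, 16, -45, -106, -167]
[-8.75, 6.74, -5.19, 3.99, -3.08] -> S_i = -8.75*(-0.77)^i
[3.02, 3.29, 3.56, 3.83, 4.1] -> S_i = 3.02 + 0.27*i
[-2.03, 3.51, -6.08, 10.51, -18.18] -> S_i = -2.03*(-1.73)^i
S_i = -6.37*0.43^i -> [-6.37, -2.74, -1.18, -0.51, -0.22]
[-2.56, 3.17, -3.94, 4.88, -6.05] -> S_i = -2.56*(-1.24)^i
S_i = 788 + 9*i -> [788, 797, 806, 815, 824]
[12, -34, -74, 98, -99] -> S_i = Random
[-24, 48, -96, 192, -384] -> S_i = -24*-2^i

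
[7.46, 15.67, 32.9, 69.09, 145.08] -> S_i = 7.46*2.10^i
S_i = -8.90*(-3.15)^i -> [-8.9, 28.04, -88.31, 278.18, -876.26]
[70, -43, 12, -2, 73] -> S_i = Random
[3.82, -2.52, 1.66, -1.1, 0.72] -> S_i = 3.82*(-0.66)^i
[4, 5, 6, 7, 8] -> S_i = 4 + 1*i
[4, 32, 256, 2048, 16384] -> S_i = 4*8^i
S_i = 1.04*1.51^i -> [1.04, 1.57, 2.37, 3.58, 5.41]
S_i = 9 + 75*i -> [9, 84, 159, 234, 309]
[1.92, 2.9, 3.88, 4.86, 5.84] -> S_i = 1.92 + 0.98*i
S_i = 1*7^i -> [1, 7, 49, 343, 2401]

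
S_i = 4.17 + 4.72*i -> [4.17, 8.89, 13.61, 18.33, 23.05]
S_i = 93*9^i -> [93, 837, 7533, 67797, 610173]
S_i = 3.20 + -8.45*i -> [3.2, -5.25, -13.7, -22.15, -30.6]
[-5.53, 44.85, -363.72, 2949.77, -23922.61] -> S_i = -5.53*(-8.11)^i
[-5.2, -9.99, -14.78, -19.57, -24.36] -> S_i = -5.20 + -4.79*i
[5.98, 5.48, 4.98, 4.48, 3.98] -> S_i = 5.98 + -0.50*i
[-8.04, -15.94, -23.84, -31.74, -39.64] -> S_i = -8.04 + -7.90*i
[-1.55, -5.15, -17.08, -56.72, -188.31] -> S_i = -1.55*3.32^i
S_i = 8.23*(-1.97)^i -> [8.23, -16.21, 31.94, -62.92, 123.96]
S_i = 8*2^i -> [8, 16, 32, 64, 128]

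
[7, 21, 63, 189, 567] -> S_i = 7*3^i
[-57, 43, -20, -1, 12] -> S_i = Random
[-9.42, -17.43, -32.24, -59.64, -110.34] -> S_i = -9.42*1.85^i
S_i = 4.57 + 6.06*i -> [4.57, 10.63, 16.69, 22.75, 28.81]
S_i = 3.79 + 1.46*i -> [3.79, 5.25, 6.71, 8.17, 9.63]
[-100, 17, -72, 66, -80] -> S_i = Random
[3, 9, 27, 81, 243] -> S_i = 3*3^i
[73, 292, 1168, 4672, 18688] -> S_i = 73*4^i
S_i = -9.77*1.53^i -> [-9.77, -14.95, -22.87, -34.99, -53.54]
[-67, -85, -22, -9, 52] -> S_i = Random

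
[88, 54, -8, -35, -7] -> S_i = Random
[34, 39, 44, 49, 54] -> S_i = 34 + 5*i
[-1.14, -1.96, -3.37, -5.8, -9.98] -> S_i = -1.14*1.72^i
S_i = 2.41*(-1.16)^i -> [2.41, -2.8, 3.24, -3.76, 4.36]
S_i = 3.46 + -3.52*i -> [3.46, -0.06, -3.58, -7.1, -10.62]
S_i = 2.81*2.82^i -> [2.81, 7.92, 22.35, 63.02, 177.71]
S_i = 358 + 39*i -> [358, 397, 436, 475, 514]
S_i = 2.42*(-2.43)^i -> [2.42, -5.88, 14.29, -34.72, 84.38]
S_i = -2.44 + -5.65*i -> [-2.44, -8.09, -13.74, -19.39, -25.04]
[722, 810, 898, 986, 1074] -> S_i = 722 + 88*i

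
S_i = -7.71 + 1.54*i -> [-7.71, -6.17, -4.63, -3.09, -1.55]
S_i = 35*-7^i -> [35, -245, 1715, -12005, 84035]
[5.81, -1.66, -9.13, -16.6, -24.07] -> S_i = 5.81 + -7.47*i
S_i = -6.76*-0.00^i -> [-6.76, 0.0, -0.0, 0.0, -0.0]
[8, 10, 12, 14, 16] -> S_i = 8 + 2*i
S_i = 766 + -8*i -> [766, 758, 750, 742, 734]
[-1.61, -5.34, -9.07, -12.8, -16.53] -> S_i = -1.61 + -3.73*i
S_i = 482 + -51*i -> [482, 431, 380, 329, 278]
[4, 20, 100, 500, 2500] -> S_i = 4*5^i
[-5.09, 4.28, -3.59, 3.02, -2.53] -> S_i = -5.09*(-0.84)^i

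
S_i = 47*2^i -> [47, 94, 188, 376, 752]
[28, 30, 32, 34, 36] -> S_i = 28 + 2*i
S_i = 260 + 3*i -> [260, 263, 266, 269, 272]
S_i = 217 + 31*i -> [217, 248, 279, 310, 341]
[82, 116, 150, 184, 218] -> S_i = 82 + 34*i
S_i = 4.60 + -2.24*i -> [4.6, 2.36, 0.12, -2.12, -4.36]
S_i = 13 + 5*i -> [13, 18, 23, 28, 33]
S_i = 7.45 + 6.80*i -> [7.45, 14.25, 21.05, 27.85, 34.65]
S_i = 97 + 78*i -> [97, 175, 253, 331, 409]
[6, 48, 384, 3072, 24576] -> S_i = 6*8^i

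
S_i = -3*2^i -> [-3, -6, -12, -24, -48]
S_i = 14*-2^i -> [14, -28, 56, -112, 224]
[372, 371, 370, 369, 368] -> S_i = 372 + -1*i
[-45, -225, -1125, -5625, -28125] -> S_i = -45*5^i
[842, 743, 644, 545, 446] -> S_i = 842 + -99*i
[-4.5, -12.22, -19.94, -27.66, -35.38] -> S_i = -4.50 + -7.72*i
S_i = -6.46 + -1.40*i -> [-6.46, -7.86, -9.26, -10.66, -12.06]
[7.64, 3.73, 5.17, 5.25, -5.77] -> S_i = Random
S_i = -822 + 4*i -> [-822, -818, -814, -810, -806]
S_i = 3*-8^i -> [3, -24, 192, -1536, 12288]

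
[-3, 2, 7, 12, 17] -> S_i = -3 + 5*i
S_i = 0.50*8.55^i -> [0.5, 4.28, 36.55, 312.51, 2671.99]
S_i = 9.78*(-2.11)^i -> [9.78, -20.64, 43.54, -91.87, 193.85]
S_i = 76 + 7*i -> [76, 83, 90, 97, 104]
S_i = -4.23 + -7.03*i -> [-4.23, -11.26, -18.29, -25.32, -32.35]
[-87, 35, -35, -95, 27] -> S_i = Random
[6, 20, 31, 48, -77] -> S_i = Random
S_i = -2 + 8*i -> [-2, 6, 14, 22, 30]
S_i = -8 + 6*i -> [-8, -2, 4, 10, 16]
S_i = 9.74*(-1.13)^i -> [9.74, -11.01, 12.44, -14.05, 15.88]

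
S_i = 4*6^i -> [4, 24, 144, 864, 5184]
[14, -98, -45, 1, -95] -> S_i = Random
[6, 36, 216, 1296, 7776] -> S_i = 6*6^i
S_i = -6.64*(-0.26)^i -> [-6.64, 1.73, -0.45, 0.12, -0.03]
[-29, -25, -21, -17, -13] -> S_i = -29 + 4*i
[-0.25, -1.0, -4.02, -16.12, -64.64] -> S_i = -0.25*4.01^i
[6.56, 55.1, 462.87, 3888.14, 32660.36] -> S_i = 6.56*8.40^i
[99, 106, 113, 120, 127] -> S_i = 99 + 7*i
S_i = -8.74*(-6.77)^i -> [-8.74, 59.17, -400.58, 2711.92, -18359.72]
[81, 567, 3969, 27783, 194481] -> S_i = 81*7^i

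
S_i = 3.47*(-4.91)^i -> [3.47, -17.04, 83.66, -410.75, 2016.77]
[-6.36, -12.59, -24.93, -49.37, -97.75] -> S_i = -6.36*1.98^i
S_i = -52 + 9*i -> [-52, -43, -34, -25, -16]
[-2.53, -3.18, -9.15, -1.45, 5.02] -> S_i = Random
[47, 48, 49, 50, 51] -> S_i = 47 + 1*i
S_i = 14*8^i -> [14, 112, 896, 7168, 57344]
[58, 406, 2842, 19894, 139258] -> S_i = 58*7^i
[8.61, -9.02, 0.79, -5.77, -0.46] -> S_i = Random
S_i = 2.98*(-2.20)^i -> [2.98, -6.56, 14.42, -31.73, 69.81]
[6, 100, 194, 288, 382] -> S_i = 6 + 94*i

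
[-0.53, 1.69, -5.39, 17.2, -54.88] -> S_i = -0.53*(-3.19)^i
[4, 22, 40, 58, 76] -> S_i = 4 + 18*i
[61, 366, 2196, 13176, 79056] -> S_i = 61*6^i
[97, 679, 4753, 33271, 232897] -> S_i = 97*7^i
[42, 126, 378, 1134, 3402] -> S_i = 42*3^i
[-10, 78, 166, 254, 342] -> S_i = -10 + 88*i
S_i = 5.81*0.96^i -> [5.81, 5.58, 5.35, 5.14, 4.93]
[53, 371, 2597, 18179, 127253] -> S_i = 53*7^i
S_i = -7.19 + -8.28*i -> [-7.19, -15.47, -23.75, -32.03, -40.31]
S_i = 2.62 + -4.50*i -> [2.62, -1.88, -6.38, -10.88, -15.38]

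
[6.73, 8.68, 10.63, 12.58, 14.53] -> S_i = 6.73 + 1.95*i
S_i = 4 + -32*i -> [4, -28, -60, -92, -124]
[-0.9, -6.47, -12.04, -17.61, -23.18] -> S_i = -0.90 + -5.57*i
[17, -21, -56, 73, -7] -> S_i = Random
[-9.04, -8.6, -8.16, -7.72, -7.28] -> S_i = -9.04 + 0.44*i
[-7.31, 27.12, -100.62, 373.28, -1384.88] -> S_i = -7.31*(-3.71)^i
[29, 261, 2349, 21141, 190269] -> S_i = 29*9^i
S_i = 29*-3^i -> [29, -87, 261, -783, 2349]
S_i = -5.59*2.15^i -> [-5.59, -12.02, -25.84, -55.56, -119.44]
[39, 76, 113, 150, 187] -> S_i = 39 + 37*i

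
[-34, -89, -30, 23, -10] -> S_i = Random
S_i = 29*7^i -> [29, 203, 1421, 9947, 69629]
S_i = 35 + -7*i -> [35, 28, 21, 14, 7]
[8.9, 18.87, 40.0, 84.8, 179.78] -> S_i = 8.90*2.12^i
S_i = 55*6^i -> [55, 330, 1980, 11880, 71280]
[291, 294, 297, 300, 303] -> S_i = 291 + 3*i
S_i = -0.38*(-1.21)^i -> [-0.38, 0.46, -0.56, 0.67, -0.81]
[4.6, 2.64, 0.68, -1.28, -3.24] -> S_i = 4.60 + -1.96*i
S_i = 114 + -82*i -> [114, 32, -50, -132, -214]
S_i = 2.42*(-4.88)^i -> [2.42, -11.81, 57.63, -281.24, 1372.44]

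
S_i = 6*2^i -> [6, 12, 24, 48, 96]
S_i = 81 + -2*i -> [81, 79, 77, 75, 73]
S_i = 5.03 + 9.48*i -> [5.03, 14.51, 23.99, 33.47, 42.95]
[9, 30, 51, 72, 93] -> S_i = 9 + 21*i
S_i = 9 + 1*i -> [9, 10, 11, 12, 13]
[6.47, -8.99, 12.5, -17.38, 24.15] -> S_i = 6.47*(-1.39)^i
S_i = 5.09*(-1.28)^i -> [5.09, -6.52, 8.34, -10.67, 13.66]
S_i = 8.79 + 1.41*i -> [8.79, 10.2, 11.61, 13.02, 14.43]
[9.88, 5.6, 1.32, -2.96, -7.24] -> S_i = 9.88 + -4.28*i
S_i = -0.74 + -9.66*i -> [-0.74, -10.4, -20.06, -29.72, -39.38]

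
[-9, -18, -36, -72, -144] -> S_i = -9*2^i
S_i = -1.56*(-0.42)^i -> [-1.56, 0.66, -0.28, 0.12, -0.05]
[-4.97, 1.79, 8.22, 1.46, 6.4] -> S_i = Random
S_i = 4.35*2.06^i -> [4.35, 8.96, 18.46, 38.03, 78.34]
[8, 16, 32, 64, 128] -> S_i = 8*2^i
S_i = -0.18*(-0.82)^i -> [-0.18, 0.15, -0.12, 0.1, -0.08]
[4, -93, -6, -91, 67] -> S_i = Random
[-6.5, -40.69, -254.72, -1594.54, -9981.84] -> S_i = -6.50*6.26^i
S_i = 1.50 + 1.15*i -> [1.5, 2.65, 3.8, 4.95, 6.1]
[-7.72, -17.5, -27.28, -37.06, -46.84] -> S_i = -7.72 + -9.78*i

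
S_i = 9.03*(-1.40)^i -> [9.03, -12.64, 17.7, -24.78, 34.69]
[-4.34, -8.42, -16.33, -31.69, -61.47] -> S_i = -4.34*1.94^i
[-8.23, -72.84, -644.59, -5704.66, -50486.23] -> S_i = -8.23*8.85^i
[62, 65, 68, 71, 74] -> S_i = 62 + 3*i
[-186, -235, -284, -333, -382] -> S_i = -186 + -49*i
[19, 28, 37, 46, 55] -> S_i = 19 + 9*i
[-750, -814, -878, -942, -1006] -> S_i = -750 + -64*i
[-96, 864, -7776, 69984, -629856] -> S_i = -96*-9^i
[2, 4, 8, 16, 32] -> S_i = 2*2^i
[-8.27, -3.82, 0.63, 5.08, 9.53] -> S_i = -8.27 + 4.45*i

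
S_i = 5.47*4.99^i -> [5.47, 27.3, 136.2, 679.66, 3391.48]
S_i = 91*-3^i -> [91, -273, 819, -2457, 7371]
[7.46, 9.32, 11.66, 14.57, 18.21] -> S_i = 7.46*1.25^i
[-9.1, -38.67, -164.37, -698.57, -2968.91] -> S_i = -9.10*4.25^i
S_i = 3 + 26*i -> [3, 29, 55, 81, 107]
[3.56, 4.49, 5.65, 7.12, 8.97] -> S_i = 3.56*1.26^i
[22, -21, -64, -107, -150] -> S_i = 22 + -43*i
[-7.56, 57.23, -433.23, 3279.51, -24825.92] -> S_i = -7.56*(-7.57)^i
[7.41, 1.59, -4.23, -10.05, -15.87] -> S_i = 7.41 + -5.82*i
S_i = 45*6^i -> [45, 270, 1620, 9720, 58320]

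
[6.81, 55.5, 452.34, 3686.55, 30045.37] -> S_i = 6.81*8.15^i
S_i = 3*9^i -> [3, 27, 243, 2187, 19683]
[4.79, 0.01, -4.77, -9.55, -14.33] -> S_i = 4.79 + -4.78*i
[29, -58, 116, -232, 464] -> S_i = 29*-2^i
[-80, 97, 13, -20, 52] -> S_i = Random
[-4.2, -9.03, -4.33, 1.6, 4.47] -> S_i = Random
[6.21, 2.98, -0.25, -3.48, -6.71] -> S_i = 6.21 + -3.23*i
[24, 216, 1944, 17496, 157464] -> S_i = 24*9^i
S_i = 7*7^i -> [7, 49, 343, 2401, 16807]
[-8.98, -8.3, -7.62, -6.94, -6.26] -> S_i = -8.98 + 0.68*i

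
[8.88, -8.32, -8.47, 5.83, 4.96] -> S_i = Random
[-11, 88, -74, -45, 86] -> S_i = Random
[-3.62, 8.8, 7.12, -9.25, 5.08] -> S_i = Random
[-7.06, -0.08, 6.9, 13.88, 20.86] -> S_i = -7.06 + 6.98*i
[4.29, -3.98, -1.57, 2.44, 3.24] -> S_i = Random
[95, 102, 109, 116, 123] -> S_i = 95 + 7*i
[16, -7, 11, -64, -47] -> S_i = Random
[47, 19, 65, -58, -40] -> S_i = Random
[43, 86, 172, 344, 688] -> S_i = 43*2^i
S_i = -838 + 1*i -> [-838, -837, -836, -835, -834]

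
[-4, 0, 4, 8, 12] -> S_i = -4 + 4*i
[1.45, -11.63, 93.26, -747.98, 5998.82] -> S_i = 1.45*(-8.02)^i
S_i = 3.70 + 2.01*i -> [3.7, 5.71, 7.72, 9.73, 11.74]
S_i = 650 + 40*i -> [650, 690, 730, 770, 810]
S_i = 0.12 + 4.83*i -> [0.12, 4.95, 9.78, 14.61, 19.44]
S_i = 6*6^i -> [6, 36, 216, 1296, 7776]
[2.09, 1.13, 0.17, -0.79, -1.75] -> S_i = 2.09 + -0.96*i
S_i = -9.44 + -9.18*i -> [-9.44, -18.62, -27.8, -36.98, -46.16]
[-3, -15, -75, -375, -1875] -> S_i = -3*5^i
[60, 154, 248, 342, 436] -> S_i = 60 + 94*i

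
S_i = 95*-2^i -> [95, -190, 380, -760, 1520]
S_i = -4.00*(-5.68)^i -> [-4.0, 22.72, -129.05, 733.0, -4163.45]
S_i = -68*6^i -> [-68, -408, -2448, -14688, -88128]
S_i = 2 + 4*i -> [2, 6, 10, 14, 18]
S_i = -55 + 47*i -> [-55, -8, 39, 86, 133]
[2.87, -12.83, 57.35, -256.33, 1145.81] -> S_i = 2.87*(-4.47)^i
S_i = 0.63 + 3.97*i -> [0.63, 4.6, 8.57, 12.54, 16.51]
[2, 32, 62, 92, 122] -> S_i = 2 + 30*i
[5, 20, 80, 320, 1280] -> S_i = 5*4^i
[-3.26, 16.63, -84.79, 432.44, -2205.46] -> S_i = -3.26*(-5.10)^i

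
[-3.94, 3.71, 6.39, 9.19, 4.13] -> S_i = Random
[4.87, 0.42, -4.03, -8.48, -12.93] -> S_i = 4.87 + -4.45*i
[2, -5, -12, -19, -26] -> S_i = 2 + -7*i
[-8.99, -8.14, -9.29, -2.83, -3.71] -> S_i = Random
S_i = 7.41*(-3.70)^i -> [7.41, -27.42, 101.44, -375.34, 1388.75]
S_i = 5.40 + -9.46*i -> [5.4, -4.06, -13.52, -22.98, -32.44]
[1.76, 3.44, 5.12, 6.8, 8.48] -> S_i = 1.76 + 1.68*i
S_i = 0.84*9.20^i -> [0.84, 7.73, 71.1, 654.1, 6017.7]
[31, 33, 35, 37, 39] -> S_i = 31 + 2*i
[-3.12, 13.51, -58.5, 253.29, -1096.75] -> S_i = -3.12*(-4.33)^i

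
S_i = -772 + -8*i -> [-772, -780, -788, -796, -804]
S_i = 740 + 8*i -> [740, 748, 756, 764, 772]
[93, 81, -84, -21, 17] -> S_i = Random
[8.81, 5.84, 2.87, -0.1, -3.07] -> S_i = 8.81 + -2.97*i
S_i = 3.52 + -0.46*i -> [3.52, 3.06, 2.6, 2.14, 1.68]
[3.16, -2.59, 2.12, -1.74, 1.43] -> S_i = 3.16*(-0.82)^i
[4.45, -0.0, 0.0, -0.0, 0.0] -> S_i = 4.45*-0.00^i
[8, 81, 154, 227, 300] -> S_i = 8 + 73*i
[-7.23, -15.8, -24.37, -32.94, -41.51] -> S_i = -7.23 + -8.57*i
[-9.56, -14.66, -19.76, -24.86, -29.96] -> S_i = -9.56 + -5.10*i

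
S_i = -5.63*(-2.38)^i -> [-5.63, 13.4, -31.89, 75.9, -180.64]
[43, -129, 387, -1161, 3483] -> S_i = 43*-3^i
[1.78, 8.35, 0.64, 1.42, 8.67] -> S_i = Random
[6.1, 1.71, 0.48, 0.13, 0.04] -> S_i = 6.10*0.28^i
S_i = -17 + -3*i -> [-17, -20, -23, -26, -29]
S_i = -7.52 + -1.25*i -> [-7.52, -8.77, -10.02, -11.27, -12.52]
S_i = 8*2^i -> [8, 16, 32, 64, 128]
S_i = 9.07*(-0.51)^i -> [9.07, -4.63, 2.36, -1.2, 0.61]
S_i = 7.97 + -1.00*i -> [7.97, 6.97, 5.97, 4.97, 3.97]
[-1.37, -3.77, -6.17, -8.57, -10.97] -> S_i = -1.37 + -2.40*i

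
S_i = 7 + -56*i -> [7, -49, -105, -161, -217]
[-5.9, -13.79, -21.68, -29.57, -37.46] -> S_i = -5.90 + -7.89*i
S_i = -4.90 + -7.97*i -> [-4.9, -12.87, -20.84, -28.81, -36.78]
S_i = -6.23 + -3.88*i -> [-6.23, -10.11, -13.99, -17.87, -21.75]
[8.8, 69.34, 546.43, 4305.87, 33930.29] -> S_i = 8.80*7.88^i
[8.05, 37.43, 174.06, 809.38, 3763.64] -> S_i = 8.05*4.65^i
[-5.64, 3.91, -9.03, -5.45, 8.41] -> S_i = Random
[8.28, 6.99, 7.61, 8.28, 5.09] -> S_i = Random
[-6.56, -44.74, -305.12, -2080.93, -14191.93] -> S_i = -6.56*6.82^i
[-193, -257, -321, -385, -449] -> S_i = -193 + -64*i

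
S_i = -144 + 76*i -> [-144, -68, 8, 84, 160]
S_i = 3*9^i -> [3, 27, 243, 2187, 19683]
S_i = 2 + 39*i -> [2, 41, 80, 119, 158]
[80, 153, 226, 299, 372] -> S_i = 80 + 73*i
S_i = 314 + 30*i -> [314, 344, 374, 404, 434]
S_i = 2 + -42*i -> [2, -40, -82, -124, -166]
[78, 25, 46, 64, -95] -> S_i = Random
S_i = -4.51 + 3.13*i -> [-4.51, -1.38, 1.75, 4.88, 8.01]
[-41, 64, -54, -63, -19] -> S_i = Random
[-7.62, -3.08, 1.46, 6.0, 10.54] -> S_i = -7.62 + 4.54*i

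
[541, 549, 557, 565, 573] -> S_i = 541 + 8*i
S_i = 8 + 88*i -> [8, 96, 184, 272, 360]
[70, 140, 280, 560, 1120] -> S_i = 70*2^i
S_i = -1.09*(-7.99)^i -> [-1.09, 8.71, -69.59, 555.99, -4442.36]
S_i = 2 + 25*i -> [2, 27, 52, 77, 102]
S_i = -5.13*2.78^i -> [-5.13, -14.26, -39.65, -110.22, -306.41]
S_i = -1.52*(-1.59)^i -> [-1.52, 2.42, -3.84, 6.11, -9.71]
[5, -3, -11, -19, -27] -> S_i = 5 + -8*i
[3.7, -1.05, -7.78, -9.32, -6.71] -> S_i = Random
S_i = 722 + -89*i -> [722, 633, 544, 455, 366]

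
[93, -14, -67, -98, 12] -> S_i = Random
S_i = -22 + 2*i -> [-22, -20, -18, -16, -14]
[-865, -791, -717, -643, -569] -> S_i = -865 + 74*i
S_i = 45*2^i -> [45, 90, 180, 360, 720]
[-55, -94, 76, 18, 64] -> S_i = Random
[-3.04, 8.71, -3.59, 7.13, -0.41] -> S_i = Random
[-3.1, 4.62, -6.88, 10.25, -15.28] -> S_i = -3.10*(-1.49)^i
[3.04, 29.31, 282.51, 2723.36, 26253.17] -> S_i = 3.04*9.64^i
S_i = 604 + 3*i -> [604, 607, 610, 613, 616]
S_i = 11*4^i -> [11, 44, 176, 704, 2816]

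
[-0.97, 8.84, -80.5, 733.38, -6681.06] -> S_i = -0.97*(-9.11)^i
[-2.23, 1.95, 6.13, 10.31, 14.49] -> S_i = -2.23 + 4.18*i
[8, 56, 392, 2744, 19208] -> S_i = 8*7^i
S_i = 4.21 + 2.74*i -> [4.21, 6.95, 9.69, 12.43, 15.17]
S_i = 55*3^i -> [55, 165, 495, 1485, 4455]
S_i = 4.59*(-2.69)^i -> [4.59, -12.35, 33.21, -89.34, 240.34]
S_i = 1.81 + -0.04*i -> [1.81, 1.77, 1.73, 1.69, 1.65]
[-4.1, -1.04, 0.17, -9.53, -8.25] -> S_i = Random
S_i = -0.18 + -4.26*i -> [-0.18, -4.44, -8.7, -12.96, -17.22]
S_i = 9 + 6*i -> [9, 15, 21, 27, 33]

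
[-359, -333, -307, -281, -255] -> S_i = -359 + 26*i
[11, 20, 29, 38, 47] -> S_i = 11 + 9*i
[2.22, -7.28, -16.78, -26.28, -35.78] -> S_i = 2.22 + -9.50*i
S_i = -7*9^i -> [-7, -63, -567, -5103, -45927]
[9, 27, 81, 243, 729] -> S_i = 9*3^i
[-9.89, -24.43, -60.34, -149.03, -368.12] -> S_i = -9.89*2.47^i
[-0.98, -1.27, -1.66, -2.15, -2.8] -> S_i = -0.98*1.30^i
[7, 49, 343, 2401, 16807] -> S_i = 7*7^i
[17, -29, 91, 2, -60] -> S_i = Random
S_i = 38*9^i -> [38, 342, 3078, 27702, 249318]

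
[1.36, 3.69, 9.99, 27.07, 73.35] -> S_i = 1.36*2.71^i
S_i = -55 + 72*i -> [-55, 17, 89, 161, 233]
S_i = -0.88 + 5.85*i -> [-0.88, 4.97, 10.82, 16.67, 22.52]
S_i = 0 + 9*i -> [0, 9, 18, 27, 36]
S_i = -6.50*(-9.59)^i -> [-6.5, 62.34, -597.79, 5732.83, -54977.85]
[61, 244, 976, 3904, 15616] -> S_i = 61*4^i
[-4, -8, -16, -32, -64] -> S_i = -4*2^i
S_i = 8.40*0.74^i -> [8.4, 6.22, 4.6, 3.4, 2.52]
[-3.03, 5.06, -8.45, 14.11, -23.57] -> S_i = -3.03*(-1.67)^i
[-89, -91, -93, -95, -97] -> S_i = -89 + -2*i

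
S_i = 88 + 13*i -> [88, 101, 114, 127, 140]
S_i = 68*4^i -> [68, 272, 1088, 4352, 17408]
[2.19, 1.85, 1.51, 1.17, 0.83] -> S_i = 2.19 + -0.34*i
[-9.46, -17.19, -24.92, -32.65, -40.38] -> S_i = -9.46 + -7.73*i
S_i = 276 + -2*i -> [276, 274, 272, 270, 268]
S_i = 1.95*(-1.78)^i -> [1.95, -3.47, 6.18, -11.0, 19.58]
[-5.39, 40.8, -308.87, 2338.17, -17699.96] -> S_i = -5.39*(-7.57)^i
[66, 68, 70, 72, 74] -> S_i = 66 + 2*i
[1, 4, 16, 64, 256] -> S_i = 1*4^i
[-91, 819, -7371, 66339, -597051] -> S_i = -91*-9^i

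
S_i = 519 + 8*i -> [519, 527, 535, 543, 551]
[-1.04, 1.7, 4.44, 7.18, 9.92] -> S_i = -1.04 + 2.74*i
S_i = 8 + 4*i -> [8, 12, 16, 20, 24]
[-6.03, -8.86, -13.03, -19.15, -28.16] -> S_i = -6.03*1.47^i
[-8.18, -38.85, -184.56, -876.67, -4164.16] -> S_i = -8.18*4.75^i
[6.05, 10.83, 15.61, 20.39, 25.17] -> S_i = 6.05 + 4.78*i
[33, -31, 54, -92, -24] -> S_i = Random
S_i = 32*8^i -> [32, 256, 2048, 16384, 131072]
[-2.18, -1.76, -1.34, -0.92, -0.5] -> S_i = -2.18 + 0.42*i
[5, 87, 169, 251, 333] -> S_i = 5 + 82*i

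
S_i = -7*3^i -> [-7, -21, -63, -189, -567]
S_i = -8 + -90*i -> [-8, -98, -188, -278, -368]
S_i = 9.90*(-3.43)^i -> [9.9, -33.96, 116.47, -399.5, 1370.29]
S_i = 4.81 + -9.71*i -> [4.81, -4.9, -14.61, -24.32, -34.03]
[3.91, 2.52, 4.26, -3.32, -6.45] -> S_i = Random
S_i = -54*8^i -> [-54, -432, -3456, -27648, -221184]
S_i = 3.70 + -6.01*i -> [3.7, -2.31, -8.32, -14.33, -20.34]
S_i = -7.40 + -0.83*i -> [-7.4, -8.23, -9.06, -9.89, -10.72]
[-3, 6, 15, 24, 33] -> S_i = -3 + 9*i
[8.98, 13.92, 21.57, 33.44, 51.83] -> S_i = 8.98*1.55^i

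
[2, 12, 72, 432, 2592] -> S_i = 2*6^i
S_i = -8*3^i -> [-8, -24, -72, -216, -648]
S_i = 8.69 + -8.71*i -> [8.69, -0.02, -8.73, -17.44, -26.15]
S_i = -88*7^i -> [-88, -616, -4312, -30184, -211288]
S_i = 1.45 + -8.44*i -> [1.45, -6.99, -15.43, -23.87, -32.31]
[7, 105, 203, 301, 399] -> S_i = 7 + 98*i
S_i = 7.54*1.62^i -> [7.54, 12.21, 19.79, 32.06, 51.93]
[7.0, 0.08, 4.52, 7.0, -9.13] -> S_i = Random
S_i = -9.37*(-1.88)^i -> [-9.37, 17.62, -33.12, 62.26, -117.05]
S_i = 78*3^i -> [78, 234, 702, 2106, 6318]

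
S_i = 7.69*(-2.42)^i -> [7.69, -18.61, 45.04, -108.99, 263.75]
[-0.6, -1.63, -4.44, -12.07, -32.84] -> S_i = -0.60*2.72^i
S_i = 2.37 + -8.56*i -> [2.37, -6.19, -14.75, -23.31, -31.87]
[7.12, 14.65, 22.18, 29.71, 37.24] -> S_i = 7.12 + 7.53*i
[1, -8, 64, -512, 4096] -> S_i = 1*-8^i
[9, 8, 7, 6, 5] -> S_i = 9 + -1*i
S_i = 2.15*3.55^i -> [2.15, 7.63, 27.1, 96.19, 341.47]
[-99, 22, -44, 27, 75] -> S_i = Random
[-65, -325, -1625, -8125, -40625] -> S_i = -65*5^i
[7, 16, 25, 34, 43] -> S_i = 7 + 9*i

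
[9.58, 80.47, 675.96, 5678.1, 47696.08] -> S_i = 9.58*8.40^i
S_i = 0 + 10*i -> [0, 10, 20, 30, 40]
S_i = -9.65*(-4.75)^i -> [-9.65, 45.84, -217.73, 1034.21, -4912.49]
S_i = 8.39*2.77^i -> [8.39, 23.24, 64.38, 178.32, 493.95]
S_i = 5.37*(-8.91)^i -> [5.37, -47.85, 426.31, -3798.46, 33844.27]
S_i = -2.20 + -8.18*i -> [-2.2, -10.38, -18.56, -26.74, -34.92]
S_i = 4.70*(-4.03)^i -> [4.7, -18.94, 76.33, -307.62, 1239.7]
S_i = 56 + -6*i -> [56, 50, 44, 38, 32]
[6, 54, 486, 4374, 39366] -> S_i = 6*9^i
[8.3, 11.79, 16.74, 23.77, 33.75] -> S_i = 8.30*1.42^i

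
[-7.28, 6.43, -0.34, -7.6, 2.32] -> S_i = Random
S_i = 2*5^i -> [2, 10, 50, 250, 1250]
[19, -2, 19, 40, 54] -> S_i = Random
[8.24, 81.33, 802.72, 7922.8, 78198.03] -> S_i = 8.24*9.87^i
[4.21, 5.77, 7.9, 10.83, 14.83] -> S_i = 4.21*1.37^i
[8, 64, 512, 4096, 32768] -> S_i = 8*8^i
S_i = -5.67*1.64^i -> [-5.67, -9.3, -15.25, -25.01, -41.02]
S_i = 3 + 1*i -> [3, 4, 5, 6, 7]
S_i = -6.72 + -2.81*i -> [-6.72, -9.53, -12.34, -15.15, -17.96]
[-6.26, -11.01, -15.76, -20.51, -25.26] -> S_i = -6.26 + -4.75*i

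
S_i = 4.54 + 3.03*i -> [4.54, 7.57, 10.6, 13.63, 16.66]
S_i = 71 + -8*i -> [71, 63, 55, 47, 39]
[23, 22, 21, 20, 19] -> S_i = 23 + -1*i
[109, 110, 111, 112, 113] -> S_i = 109 + 1*i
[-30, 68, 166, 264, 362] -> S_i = -30 + 98*i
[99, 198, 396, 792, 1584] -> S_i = 99*2^i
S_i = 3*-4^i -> [3, -12, 48, -192, 768]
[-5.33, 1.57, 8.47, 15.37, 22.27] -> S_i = -5.33 + 6.90*i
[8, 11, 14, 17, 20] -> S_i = 8 + 3*i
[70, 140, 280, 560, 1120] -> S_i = 70*2^i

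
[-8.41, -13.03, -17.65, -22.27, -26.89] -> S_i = -8.41 + -4.62*i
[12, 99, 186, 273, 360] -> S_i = 12 + 87*i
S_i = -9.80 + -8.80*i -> [-9.8, -18.6, -27.4, -36.2, -45.0]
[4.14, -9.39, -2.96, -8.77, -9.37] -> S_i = Random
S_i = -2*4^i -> [-2, -8, -32, -128, -512]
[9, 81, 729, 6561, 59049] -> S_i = 9*9^i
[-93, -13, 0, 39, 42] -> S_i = Random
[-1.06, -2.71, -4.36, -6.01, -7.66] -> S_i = -1.06 + -1.65*i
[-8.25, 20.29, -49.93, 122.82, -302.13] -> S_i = -8.25*(-2.46)^i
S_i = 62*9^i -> [62, 558, 5022, 45198, 406782]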